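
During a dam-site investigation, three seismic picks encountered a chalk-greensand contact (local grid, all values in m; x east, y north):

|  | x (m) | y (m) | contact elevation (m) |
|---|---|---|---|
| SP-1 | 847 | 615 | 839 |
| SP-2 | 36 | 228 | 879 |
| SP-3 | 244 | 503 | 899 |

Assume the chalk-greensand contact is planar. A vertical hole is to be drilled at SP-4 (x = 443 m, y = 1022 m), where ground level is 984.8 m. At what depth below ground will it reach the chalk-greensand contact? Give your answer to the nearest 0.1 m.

Two edge vectors: SP-1→SP-2 = (-811, -387, 40), SP-1→SP-3 = (-603, -112, 60).
Normal n = (SP-1→SP-2) × (SP-1→SP-3) = (-18740, 24540, -142529).
So ∂z/∂x = −n_x/n_z = −0.131482 and ∂z/∂y = −n_y/n_z = 0.172175.
Intercept c from SP-1: 839 + 111.37 − 105.89 = 844.48.
At (443, 1022): z_contact = −58.25 + 175.96 + 844.48 = 962.19 m.
Depth below ground = 984.8 − 962.19 = 22.6 m.

22.6 m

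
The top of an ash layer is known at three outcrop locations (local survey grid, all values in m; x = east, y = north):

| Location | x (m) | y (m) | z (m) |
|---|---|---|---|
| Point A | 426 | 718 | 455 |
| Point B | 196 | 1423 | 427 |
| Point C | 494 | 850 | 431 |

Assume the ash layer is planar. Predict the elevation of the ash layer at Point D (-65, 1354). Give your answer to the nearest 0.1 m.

477.6 m

Let the plane be z = a·x + b·y + c.
Point B−Point A: −230a + 705b = −28;  Point C−Point A: 68a + 132b = −24.
Solving gives a = −0.168889, b = −0.094815.
Then c = 455 − a·426 − b·718 = 595.02.
At (-65, 1354): z = 11.0 − 128.4 + 595.02 = 477.6 m.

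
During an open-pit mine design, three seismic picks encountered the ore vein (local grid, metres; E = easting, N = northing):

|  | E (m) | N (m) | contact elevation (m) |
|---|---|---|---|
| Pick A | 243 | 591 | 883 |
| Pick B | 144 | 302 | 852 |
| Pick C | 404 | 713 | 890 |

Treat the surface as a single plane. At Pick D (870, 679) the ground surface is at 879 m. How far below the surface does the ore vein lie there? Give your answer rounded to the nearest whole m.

17 m

Let the plane be z = a·E + b·N + c.
Pick B−Pick A: −99a − 289b = −31;  Pick C−Pick A: 161a + 122b = 7.
Solving gives a = −0.05106, b = 0.12476.
Then c = 883 − a·243 − b·591 = 821.68.
At (870, 679): z_contact = −44.4 + 84.7 + 821.68 = 862.0 m.
Depth below ground = 879 − 862.0 = 17 m.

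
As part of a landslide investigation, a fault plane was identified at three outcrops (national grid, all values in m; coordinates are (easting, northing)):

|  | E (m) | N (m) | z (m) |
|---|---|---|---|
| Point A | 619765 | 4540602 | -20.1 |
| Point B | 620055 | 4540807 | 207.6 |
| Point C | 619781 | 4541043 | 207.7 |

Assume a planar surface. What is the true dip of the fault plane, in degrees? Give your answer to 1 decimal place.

Let the plane be z = a·E + b·N + c.
Point B−Point A: 290a + 205b = 227.7;  Point C−Point A: 16a + 441b = 227.8.
Solving gives a = 0.43108, b = 0.50091.
Gradient magnitude |∇z| = √(a² + b²) = √(0.18583 + 0.25091) = 0.66087.
True dip = arctan(0.66087) = 33.5°, dipping toward SW (azimuth ≈ 221°).

33.5°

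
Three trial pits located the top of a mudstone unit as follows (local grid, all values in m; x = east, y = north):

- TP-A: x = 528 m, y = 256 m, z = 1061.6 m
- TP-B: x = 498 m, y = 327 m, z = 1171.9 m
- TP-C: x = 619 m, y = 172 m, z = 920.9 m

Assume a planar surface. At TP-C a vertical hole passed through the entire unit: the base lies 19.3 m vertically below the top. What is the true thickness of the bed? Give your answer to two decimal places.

Two edge vectors: TP-A→TP-B = (-30, 71, 110.3), TP-A→TP-C = (91, -84, -140.7).
Normal n = (TP-A→TP-B) × (TP-A→TP-C) = (-724.5, 5816.3, -3941).
So ∂z/∂x = −n_x/n_z = −0.18384 and ∂z/∂y = −n_y/n_z = 1.47584.
|∇z| = √(a²+b²) = 1.48725, so dip δ = arctan(1.48725) = 56.08°.
True thickness = vertical thickness × cos δ = 19.3 × cos 56.08° = 10.77 m.

10.77 m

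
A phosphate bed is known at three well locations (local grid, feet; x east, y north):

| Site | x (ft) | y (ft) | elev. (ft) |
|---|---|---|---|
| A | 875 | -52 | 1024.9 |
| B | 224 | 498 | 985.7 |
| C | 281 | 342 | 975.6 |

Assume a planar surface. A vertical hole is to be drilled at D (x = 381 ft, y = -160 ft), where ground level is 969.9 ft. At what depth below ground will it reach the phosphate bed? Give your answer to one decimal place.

40.7 ft

Two edge vectors: A→B = (-651, 550, -39.2), A→C = (-594, 394, -49.3).
Normal n = (A→B) × (A→C) = (-11670.2, -8809.5, 70206).
So ∂z/∂x = −n_x/n_z = 0.16623 and ∂z/∂y = −n_y/n_z = 0.12548.
Intercept c from A: 1024.9 − 145.45 + 6.52 = 885.98.
At (381, -160): z_contact = 63.33 − 20.08 + 885.98 = 929.23 ft.
Depth below ground = 969.9 − 929.23 = 40.7 ft.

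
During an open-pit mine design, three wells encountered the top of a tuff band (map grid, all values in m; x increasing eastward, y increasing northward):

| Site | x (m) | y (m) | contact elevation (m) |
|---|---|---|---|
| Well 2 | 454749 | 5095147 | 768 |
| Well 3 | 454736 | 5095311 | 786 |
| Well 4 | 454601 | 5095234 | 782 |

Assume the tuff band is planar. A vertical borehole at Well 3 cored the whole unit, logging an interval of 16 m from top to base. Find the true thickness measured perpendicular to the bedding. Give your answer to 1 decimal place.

15.9 m

Let the plane be z = a·x + b·y + c.
Well 3−Well 2: −13a + 164b = 18;  Well 4−Well 2: −148a + 87b = 14.
Solving gives a = −0.03155, b = 0.10726.
|∇z| = √(a²+b²) = 0.11180, so dip δ = arctan(0.11180) = 6.38°.
True thickness = vertical thickness × cos δ = 16 × cos 6.38° = 15.9 m.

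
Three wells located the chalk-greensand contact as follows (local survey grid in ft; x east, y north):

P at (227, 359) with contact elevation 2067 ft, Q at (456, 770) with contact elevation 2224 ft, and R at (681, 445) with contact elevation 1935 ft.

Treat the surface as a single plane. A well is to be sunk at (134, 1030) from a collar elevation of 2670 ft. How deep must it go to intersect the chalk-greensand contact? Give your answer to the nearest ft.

157 ft

Let the plane be z = a·x + b·y + c.
Q−P: 229a + 411b = 157;  R−P: 454a + 86b = −132.
Solving gives a = −0.40596, b = 0.60818.
Then c = 2067 − a·227 − b·359 = 1940.81.
At (134, 1030): z_contact = −54.4 + 626.4 + 1940.81 = 2512.8 ft.
Depth below ground = 2670 − 2512.8 = 157 ft.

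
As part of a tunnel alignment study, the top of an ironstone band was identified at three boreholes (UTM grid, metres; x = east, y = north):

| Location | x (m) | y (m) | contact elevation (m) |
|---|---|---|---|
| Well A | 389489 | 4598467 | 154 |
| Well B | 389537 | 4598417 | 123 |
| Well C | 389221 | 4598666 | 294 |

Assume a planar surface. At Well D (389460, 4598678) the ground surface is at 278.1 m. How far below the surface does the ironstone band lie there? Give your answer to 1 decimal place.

Two edge vectors: Well A→Well B = (48, -50, -31), Well A→Well C = (-268, 199, 140).
Normal n = (Well A→Well B) × (Well A→Well C) = (-831, 1588, -3848).
So ∂z/∂x = −n_x/n_z = −0.215956341 and ∂z/∂y = −n_y/n_z = 0.412681913.
Intercept c from Well A: 154 + 84112.62 − 1897704.16 = −1813437.54.
At (389460, 4598678): z_contact = −84106.36 + 1897791.23 − 1813437.54 = 247.34 m.
Depth below ground = 278.1 − 247.34 = 30.8 m.

30.8 m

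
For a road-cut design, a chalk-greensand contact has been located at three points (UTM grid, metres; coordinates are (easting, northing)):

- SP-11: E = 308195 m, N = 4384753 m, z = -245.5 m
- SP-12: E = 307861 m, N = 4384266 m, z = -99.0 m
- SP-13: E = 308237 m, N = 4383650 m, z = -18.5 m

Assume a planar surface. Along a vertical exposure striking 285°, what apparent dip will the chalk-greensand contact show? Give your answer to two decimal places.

4.13°

Two edge vectors: SP-11→SP-12 = (-334, -487, 146.5), SP-11→SP-13 = (42, -1103, 227).
Normal n = (SP-11→SP-12) × (SP-11→SP-13) = (51040.5, 81971, 388856).
So ∂z/∂E = −n_x/n_z = −0.13126 and ∂z/∂N = −n_y/n_z = −0.21080.
Unit vector along 285° is (sin 285°, cos 285°) = (-0.9659, 0.2588).
Slope in that direction = a·(-0.9659) + b·(0.2588) = 0.07223.
Apparent dip = arctan|0.07223| = 4.13° (true dip is 13.9°, so apparent ≤ true as expected).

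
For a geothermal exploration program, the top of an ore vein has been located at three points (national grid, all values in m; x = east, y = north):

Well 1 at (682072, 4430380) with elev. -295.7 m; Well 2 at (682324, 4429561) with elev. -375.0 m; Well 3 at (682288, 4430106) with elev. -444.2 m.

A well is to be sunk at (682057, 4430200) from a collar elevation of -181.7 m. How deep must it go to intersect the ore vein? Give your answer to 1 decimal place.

66.2 m

Two edge vectors: Well 1→Well 2 = (252, -819, -79.3), Well 1→Well 3 = (216, -274, -148.5).
Normal n = (Well 1→Well 2) × (Well 1→Well 3) = (99893.3, 20293.2, 107856).
So ∂z/∂x = −n_x/n_z = −0.926172860 and ∂z/∂y = −n_y/n_z = −0.188150868.
Intercept c from Well 1: -295.7 + 631716.58 + 833579.84 = 1465000.72.
At (682057, 4430200): z_contact = −631702.68 − 833545.97 + 1465000.72 = -247.94 m.
Depth below ground = -181.7 − (-247.94) = 66.2 m.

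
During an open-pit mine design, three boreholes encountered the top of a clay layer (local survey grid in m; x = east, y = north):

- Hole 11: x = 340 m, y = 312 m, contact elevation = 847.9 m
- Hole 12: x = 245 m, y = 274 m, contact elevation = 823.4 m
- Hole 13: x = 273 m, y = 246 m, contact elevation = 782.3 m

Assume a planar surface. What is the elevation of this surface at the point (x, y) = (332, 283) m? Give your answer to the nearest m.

Two edge vectors: Hole 11→Hole 12 = (-95, -38, -24.5), Hole 11→Hole 13 = (-67, -66, -65.6).
Normal n = (Hole 11→Hole 12) × (Hole 11→Hole 13) = (875.8, -4590.5, 3724).
So ∂z/∂x = −n_x/n_z = −0.23518 and ∂z/∂y = −n_y/n_z = 1.23268.
Intercept c from Hole 11: 847.9 + 79.96 − 384.60 = 543.26.
At (332, 283): z = −78.1 + 348.8 + 543.26 = 814.0 m.

814 m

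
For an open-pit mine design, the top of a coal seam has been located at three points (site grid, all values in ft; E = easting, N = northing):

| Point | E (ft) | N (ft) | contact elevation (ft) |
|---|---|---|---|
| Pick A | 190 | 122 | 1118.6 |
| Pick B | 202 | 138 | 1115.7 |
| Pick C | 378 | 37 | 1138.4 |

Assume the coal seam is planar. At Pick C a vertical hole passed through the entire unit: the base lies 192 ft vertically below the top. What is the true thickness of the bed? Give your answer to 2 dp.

188.45 ft

Two edge vectors: Pick A→Pick B = (12, 16, -2.9), Pick A→Pick C = (188, -85, 19.8).
Normal n = (Pick A→Pick B) × (Pick A→Pick C) = (70.3, -782.8, -4028).
So ∂z/∂E = −n_x/n_z = 0.01745 and ∂z/∂N = −n_y/n_z = −0.19434.
|∇z| = √(a²+b²) = 0.19512, so dip δ = arctan(0.19512) = 11.04°.
True thickness = vertical thickness × cos δ = 192 × cos 11.04° = 188.45 ft.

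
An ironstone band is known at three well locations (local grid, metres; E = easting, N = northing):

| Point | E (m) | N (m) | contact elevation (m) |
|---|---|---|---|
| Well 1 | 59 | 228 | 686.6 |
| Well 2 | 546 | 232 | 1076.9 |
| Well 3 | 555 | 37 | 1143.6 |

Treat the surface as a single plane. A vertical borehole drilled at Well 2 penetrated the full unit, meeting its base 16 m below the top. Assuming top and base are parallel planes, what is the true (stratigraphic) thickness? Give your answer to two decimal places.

12.13 m

Let the plane be z = a·E + b·N + c.
Well 2−Well 1: 487a + 4b = 390.3;  Well 3−Well 1: 496a − 191b = 457.
Solving gives a = 0.80394, b = −0.30495.
|∇z| = √(a²+b²) = 0.85983, so dip δ = arctan(0.85983) = 40.69°.
True thickness = vertical thickness × cos δ = 16 × cos 40.69° = 12.13 m.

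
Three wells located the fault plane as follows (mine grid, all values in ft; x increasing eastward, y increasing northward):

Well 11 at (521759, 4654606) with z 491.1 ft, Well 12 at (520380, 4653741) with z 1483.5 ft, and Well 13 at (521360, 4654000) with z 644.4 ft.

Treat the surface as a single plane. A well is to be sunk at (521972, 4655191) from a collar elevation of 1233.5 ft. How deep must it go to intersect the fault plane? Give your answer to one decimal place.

725.8 ft

Let the plane be z = a·x + b·y + c.
Well 12−Well 11: −1379a − 865b = 992.4;  Well 13−Well 11: −399a − 606b = 153.3.
Solving gives a = −0.955662852, b = 0.376253264.
Then c = 491.1 − a·521759 − b·4654606 = −1252193.91.
At (521972, 4655191): z_contact = −498829.25 + 1751530.81 − 1252193.91 = 507.65 ft.
Depth below ground = 1233.5 − 507.65 = 725.8 ft.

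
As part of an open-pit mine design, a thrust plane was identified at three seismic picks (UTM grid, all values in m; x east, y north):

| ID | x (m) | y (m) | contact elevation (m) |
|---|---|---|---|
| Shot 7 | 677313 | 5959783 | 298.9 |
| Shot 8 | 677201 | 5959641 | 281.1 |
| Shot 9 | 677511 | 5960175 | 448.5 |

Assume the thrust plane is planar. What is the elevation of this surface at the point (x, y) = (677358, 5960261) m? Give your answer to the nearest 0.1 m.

Let the plane be z = a·x + b·y + c.
Shot 8−Shot 7: −112a − 142b = −17.8;  Shot 9−Shot 7: 198a + 392b = 149.6.
Solving gives a = −0.903572333, b = 0.838028883.
Then c = 298.9 − a·677313 − b·5959783 = −4382170.10.
At (677358, 5960261): z = −612041.9 + 4994870.9 − 4382170.10 = 658.8 m.

658.8 m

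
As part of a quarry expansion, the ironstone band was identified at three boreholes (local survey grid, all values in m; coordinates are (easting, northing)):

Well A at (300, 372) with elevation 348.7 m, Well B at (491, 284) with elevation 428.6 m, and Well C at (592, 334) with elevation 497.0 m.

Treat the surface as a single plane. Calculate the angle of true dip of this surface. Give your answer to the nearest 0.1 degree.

Let the plane be z = a·E + b·N + c.
Well B−Well A: 191a − 88b = 79.9;  Well C−Well A: 292a − 38b = 148.3.
Solving gives a = 0.54313, b = 0.27088.
Gradient magnitude |∇z| = √(a² + b²) = √(0.29499 + 0.07338) = 0.60693.
True dip = arctan(0.60693) = 31.3°, dipping toward WSW (azimuth ≈ 243°).

31.3°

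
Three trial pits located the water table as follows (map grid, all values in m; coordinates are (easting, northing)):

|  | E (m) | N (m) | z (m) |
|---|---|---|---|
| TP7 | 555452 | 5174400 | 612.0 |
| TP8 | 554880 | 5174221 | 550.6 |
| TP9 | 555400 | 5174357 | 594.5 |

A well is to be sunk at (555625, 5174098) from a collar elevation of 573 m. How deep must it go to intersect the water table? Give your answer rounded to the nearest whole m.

Two edge vectors: TP7→TP8 = (-572, -179, -61.4), TP7→TP9 = (-52, -43, -17.5).
Normal n = (TP7→TP8) × (TP7→TP9) = (492.3, -6817.2, 15288).
So ∂z/∂E = −n_x/n_z = −0.03220173 and ∂z/∂N = −n_y/n_z = 0.44591837.
Intercept c from TP7: 612 + 17886.51 − 2307360.00 = −2288861.49.
At (555625, 5174098): z_contact = −17892.1 + 2307225.3 − 2288861.49 = 471.8 m.
Depth below ground = 573 − 471.8 = 101 m.

101 m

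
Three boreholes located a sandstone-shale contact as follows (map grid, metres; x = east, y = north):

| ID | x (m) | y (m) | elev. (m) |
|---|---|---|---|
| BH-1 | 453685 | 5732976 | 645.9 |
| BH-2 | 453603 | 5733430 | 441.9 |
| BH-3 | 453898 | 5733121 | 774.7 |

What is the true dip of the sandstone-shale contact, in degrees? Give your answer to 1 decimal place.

40.9°

Two edge vectors: BH-1→BH-2 = (-82, 454, -204), BH-1→BH-3 = (213, 145, 128.8).
Normal n = (BH-1→BH-2) × (BH-1→BH-3) = (88055.2, -32890.4, -108592).
So ∂z/∂x = −n_x/n_z = 0.81088 and ∂z/∂y = −n_y/n_z = −0.30288.
Gradient magnitude |∇z| = √(a² + b²) = √(0.65753 + 0.09174) = 0.86560.
True dip = arctan(0.86560) = 40.9°, dipping toward WNW (azimuth ≈ 290°).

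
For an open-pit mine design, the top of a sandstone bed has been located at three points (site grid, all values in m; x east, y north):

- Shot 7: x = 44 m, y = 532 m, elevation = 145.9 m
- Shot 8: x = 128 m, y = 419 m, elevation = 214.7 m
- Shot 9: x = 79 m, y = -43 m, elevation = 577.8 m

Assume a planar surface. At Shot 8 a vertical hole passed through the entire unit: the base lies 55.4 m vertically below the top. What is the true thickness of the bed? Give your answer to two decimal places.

Let the plane be z = a·x + b·y + c.
Shot 8−Shot 7: 84a − 113b = 68.8;  Shot 9−Shot 7: 35a − 575b = 431.9.
Solving gives a = −0.20847, b = −0.76382.
|∇z| = √(a²+b²) = 0.79176, so dip δ = arctan(0.79176) = 38.37°.
True thickness = vertical thickness × cos δ = 55.4 × cos 38.37° = 43.43 m.

43.43 m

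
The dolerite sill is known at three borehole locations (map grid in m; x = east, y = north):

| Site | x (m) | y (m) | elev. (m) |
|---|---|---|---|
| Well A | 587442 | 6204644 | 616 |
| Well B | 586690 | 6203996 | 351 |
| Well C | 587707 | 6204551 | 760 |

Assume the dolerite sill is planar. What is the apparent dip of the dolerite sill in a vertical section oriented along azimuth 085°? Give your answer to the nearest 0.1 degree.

25.3°

Let the plane be z = a·x + b·y + c.
Well B−Well A: −752a − 648b = −265;  Well C−Well A: 265a − 93b = 144.
Solving gives a = 0.48812, b = −0.15751.
Unit vector along 085° is (sin 85°, cos 85°) = (0.9962, 0.0872).
Slope in that direction = a·(0.9962) + b·(0.0872) = 0.47253.
Apparent dip = arctan|0.47253| = 25.3° (true dip is 27.2°, so apparent ≤ true as expected).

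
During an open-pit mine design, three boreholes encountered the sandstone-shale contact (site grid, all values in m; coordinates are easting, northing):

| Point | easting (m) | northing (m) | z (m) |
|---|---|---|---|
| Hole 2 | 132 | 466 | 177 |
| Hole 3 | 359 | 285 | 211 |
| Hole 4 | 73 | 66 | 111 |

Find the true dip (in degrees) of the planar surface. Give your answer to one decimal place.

Two edge vectors: Hole 2→Hole 3 = (227, -181, 34), Hole 2→Hole 4 = (-59, -400, -66).
Normal n = (Hole 2→Hole 3) × (Hole 2→Hole 4) = (25546, 12976, -101479).
So ∂z/∂easting = −n_x/n_z = 0.25174 and ∂z/∂northing = −n_y/n_z = 0.12787.
Gradient magnitude |∇z| = √(a² + b²) = √(0.06337 + 0.01635) = 0.28235.
True dip = arctan(0.28235) = 15.8°, dipping toward WSW (azimuth ≈ 243°).

15.8°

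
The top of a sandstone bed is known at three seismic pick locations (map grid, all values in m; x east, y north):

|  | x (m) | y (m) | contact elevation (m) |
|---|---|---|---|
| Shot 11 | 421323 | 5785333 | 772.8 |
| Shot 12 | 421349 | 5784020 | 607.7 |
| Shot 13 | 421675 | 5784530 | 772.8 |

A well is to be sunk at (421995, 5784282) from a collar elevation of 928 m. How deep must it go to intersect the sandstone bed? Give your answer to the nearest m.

Let the plane be z = a·x + b·y + c.
Shot 12−Shot 11: 26a − 1313b = −165.1;  Shot 13−Shot 11: 352a − 803b = 0.
Solving gives a = 0.30042126, b = 0.13169151.
Then c = 772.8 − a·421323 − b·5785333 = −887680.82.
At (421995, 5784282): z_contact = 126776.3 + 761740.8 − 887680.82 = 836.3 m.
Depth below ground = 928 − 836.3 = 92 m.

92 m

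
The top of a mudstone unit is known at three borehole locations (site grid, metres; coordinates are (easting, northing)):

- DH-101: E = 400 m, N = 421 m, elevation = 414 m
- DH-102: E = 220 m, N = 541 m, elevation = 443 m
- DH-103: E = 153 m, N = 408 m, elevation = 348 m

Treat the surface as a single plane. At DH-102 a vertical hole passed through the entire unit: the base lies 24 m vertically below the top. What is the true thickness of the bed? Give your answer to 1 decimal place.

Two edge vectors: DH-101→DH-102 = (-180, 120, 29), DH-101→DH-103 = (-247, -13, -66).
Normal n = (DH-101→DH-102) × (DH-101→DH-103) = (-7543, -19043, 31980).
So ∂z/∂E = −n_x/n_z = 0.23587 and ∂z/∂N = −n_y/n_z = 0.59547.
|∇z| = √(a²+b²) = 0.64048, so dip δ = arctan(0.64048) = 32.64°.
True thickness = vertical thickness × cos δ = 24 × cos 32.64° = 20.2 m.

20.2 m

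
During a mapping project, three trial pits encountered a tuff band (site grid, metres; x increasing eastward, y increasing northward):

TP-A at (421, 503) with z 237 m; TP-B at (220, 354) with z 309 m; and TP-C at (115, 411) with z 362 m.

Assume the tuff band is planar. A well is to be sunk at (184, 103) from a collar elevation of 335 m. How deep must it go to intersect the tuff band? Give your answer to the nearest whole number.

Two edge vectors: TP-A→TP-B = (-201, -149, 72), TP-A→TP-C = (-306, -92, 125).
Normal n = (TP-A→TP-B) × (TP-A→TP-C) = (-12001, 3093, -27102).
So ∂z/∂x = −n_x/n_z = −0.44281 and ∂z/∂y = −n_y/n_z = 0.11412.
Intercept c from TP-A: 237 + 186.42 − 57.40 = 366.02.
At (184, 103): z_contact = −81.5 + 11.8 + 366.02 = 296.3 m.
Depth below ground = 335 − 296.3 = 39 m.

39 m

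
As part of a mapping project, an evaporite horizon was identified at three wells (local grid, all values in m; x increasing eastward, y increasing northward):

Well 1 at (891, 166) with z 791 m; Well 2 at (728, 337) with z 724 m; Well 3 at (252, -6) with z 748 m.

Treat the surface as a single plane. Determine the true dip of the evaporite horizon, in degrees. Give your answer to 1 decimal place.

Let the plane be z = a·x + b·y + c.
Well 2−Well 1: −163a + 171b = −67;  Well 3−Well 1: −639a − 172b = −43.
Solving gives a = 0.13748, b = −0.26076.
Gradient magnitude |∇z| = √(a² + b²) = √(0.01890 + 0.06800) = 0.29479.
True dip = arctan(0.29479) = 16.4°, dipping toward NNW (azimuth ≈ 332°).

16.4°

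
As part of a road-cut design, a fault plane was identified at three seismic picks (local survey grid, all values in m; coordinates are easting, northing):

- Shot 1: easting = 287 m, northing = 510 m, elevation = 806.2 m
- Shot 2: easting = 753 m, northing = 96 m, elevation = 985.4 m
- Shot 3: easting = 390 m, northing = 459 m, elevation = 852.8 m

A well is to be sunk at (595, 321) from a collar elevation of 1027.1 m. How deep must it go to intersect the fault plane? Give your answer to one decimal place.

Two edge vectors: Shot 1→Shot 2 = (466, -414, 179.2), Shot 1→Shot 3 = (103, -51, 46.6).
Normal n = (Shot 1→Shot 2) × (Shot 1→Shot 3) = (-10153.2, -3258, 18876).
So ∂z/∂easting = −n_x/n_z = 0.53789 and ∂z/∂northing = −n_y/n_z = 0.17260.
Intercept c from Shot 1: 806.2 − 154.37 − 88.03 = 563.80.
At (595, 321): z_contact = 320.04 + 55.40 + 563.80 = 939.25 m.
Depth below ground = 1027.1 − 939.25 = 87.9 m.

87.9 m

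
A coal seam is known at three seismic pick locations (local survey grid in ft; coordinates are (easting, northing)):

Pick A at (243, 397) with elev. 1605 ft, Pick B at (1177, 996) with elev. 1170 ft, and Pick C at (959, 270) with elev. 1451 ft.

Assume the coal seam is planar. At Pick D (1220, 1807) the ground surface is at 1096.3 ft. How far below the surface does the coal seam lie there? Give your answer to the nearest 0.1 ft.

186.2 ft

Two edge vectors: Pick A→Pick B = (934, 599, -435), Pick A→Pick C = (716, -127, -154).
Normal n = (Pick A→Pick B) × (Pick A→Pick C) = (-147491, -167624, -547502).
So ∂z/∂E = −n_x/n_z = −0.269389 and ∂z/∂N = −n_y/n_z = −0.306161.
Intercept c from Pick A: 1605 + 65.46 + 121.55 = 1792.01.
At (1220, 1807): z_contact = −328.65 − 553.23 + 1792.01 = 910.12 ft.
Depth below ground = 1096.3 − 910.12 = 186.2 ft.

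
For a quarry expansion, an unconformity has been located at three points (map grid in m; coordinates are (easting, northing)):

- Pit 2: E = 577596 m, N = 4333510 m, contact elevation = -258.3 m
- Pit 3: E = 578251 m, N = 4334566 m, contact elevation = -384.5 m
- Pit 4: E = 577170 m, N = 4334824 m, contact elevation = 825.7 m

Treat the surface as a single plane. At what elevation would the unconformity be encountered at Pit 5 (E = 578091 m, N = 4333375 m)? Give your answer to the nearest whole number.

-821 m

Two edge vectors: Pit 2→Pit 3 = (655, 1056, -126.2), Pit 2→Pit 4 = (-426, 1314, 1084).
Normal n = (Pit 2→Pit 3) × (Pit 2→Pit 4) = (1310530.8, -656258.8, 1310526).
So ∂z/∂E = −n_x/n_z = −1.00000366 and ∂z/∂N = −n_y/n_z = 0.50075985.
Intercept c from Pit 2: -258.3 + 577598.12 − 2170047.81 = −1592707.99.
At (578091, 4333375): z = −578093.1 + 2169980.2 − 1592707.99 = -820.9 m.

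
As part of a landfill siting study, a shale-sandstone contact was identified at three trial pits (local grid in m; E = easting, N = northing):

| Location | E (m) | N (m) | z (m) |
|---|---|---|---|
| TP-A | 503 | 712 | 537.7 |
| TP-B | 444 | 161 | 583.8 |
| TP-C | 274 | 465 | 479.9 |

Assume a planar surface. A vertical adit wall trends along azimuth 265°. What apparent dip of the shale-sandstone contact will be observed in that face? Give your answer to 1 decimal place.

20.6°

Let the plane be z = a·E + b·N + c.
TP-B−TP-A: −59a − 551b = 46.1;  TP-C−TP-A: −229a − 247b = −57.8.
Solving gives a = 0.38739, b = −0.12515.
Unit vector along 265° is (sin 265°, cos 265°) = (-0.9962, -0.0872).
Slope in that direction = a·(-0.9962) + b·(-0.0872) = −0.37500.
Apparent dip = arctan|0.37500| = 20.6° (true dip is 22.2°, so apparent ≤ true as expected).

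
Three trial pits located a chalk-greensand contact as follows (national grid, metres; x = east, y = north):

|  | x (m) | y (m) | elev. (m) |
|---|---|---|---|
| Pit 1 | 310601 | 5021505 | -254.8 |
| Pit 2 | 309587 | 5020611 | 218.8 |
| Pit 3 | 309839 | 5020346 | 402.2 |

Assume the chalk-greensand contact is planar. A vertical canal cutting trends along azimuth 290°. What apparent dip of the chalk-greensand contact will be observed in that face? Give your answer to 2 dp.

Two edge vectors: Pit 1→Pit 2 = (-1014, -894, 473.6), Pit 1→Pit 3 = (-762, -1159, 657).
Normal n = (Pit 1→Pit 2) × (Pit 1→Pit 3) = (-38455.6, 305314.8, 493998).
So ∂z/∂x = −n_x/n_z = 0.07785 and ∂z/∂y = −n_y/n_z = −0.61805.
Unit vector along 290° is (sin 290°, cos 290°) = (-0.9397, 0.3420).
Slope in that direction = a·(-0.9397) + b·(0.3420) = −0.28454.
Apparent dip = arctan|0.28454| = 15.88° (true dip is 31.9°, so apparent ≤ true as expected).

15.88°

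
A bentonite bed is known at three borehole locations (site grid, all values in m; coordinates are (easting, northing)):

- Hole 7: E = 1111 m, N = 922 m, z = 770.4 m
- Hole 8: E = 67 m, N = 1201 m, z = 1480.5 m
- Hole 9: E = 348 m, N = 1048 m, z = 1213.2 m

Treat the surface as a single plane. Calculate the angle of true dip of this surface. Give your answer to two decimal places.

Two edge vectors: Hole 7→Hole 8 = (-1044, 279, 710.1), Hole 7→Hole 9 = (-763, 126, 442.8).
Normal n = (Hole 7→Hole 8) × (Hole 7→Hole 9) = (34068.6, -79523.1, 81333).
So ∂z/∂E = −n_x/n_z = −0.41888 and ∂z/∂N = −n_y/n_z = 0.97775.
Gradient magnitude |∇z| = √(a² + b²) = √(0.17546 + 0.95599) = 1.06370.
True dip = arctan(1.06370) = 46.77°, dipping toward SSE (azimuth ≈ 157°).

46.77°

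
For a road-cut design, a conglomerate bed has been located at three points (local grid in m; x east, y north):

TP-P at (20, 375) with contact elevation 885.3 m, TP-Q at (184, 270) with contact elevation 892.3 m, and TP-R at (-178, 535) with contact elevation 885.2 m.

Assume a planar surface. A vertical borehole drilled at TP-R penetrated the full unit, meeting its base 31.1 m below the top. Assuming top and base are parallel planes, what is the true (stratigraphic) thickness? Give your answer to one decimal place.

Two edge vectors: TP-P→TP-Q = (164, -105, 7), TP-P→TP-R = (-198, 160, -0.1).
Normal n = (TP-P→TP-Q) × (TP-P→TP-R) = (-1109.5, -1369.6, 5450).
So ∂z/∂x = −n_x/n_z = 0.20358 and ∂z/∂y = −n_y/n_z = 0.25130.
|∇z| = √(a²+b²) = 0.32341, so dip δ = arctan(0.32341) = 17.92°.
True thickness = vertical thickness × cos δ = 31.1 × cos 17.92° = 29.6 m.

29.6 m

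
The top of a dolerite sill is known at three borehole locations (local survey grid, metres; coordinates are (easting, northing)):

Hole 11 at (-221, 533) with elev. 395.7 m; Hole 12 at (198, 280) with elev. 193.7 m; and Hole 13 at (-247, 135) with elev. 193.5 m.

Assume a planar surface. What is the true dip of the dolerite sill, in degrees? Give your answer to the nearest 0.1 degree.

28.6°

Two edge vectors: Hole 11→Hole 12 = (419, -253, -202), Hole 11→Hole 13 = (-26, -398, -202.2).
Normal n = (Hole 11→Hole 12) × (Hole 11→Hole 13) = (-29239.4, 89973.8, -173340).
So ∂z/∂E = −n_x/n_z = −0.16868 and ∂z/∂N = −n_y/n_z = 0.51906.
Gradient magnitude |∇z| = √(a² + b²) = √(0.02845 + 0.26942) = 0.54578.
True dip = arctan(0.54578) = 28.6°, dipping toward SSE (azimuth ≈ 162°).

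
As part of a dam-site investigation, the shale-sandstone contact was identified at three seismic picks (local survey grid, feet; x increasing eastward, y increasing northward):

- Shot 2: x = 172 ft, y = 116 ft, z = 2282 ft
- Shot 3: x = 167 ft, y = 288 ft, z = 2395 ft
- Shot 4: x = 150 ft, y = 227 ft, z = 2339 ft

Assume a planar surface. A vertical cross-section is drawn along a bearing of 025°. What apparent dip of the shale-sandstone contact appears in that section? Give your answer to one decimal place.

44.3°

Two edge vectors: Shot 2→Shot 3 = (-5, 172, 113), Shot 2→Shot 4 = (-22, 111, 57).
Normal n = (Shot 2→Shot 3) × (Shot 2→Shot 4) = (-2739, -2201, 3229).
So ∂z/∂x = −n_x/n_z = 0.84825 and ∂z/∂y = −n_y/n_z = 0.68164.
Unit vector along 025° is (sin 25°, cos 25°) = (0.4226, 0.9063).
Slope in that direction = a·(0.4226) + b·(0.9063) = 0.97626.
Apparent dip = arctan|0.97626| = 44.3° (true dip is 47.4°, so apparent ≤ true as expected).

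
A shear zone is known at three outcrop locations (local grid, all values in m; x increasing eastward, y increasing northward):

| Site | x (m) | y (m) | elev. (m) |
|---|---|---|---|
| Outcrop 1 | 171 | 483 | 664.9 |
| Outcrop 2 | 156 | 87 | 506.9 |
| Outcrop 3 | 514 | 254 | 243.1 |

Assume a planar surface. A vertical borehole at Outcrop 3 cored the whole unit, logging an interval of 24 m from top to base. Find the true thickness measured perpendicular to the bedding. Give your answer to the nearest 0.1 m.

Two edge vectors: Outcrop 1→Outcrop 2 = (-15, -396, -158), Outcrop 1→Outcrop 3 = (343, -229, -421.8).
Normal n = (Outcrop 1→Outcrop 2) × (Outcrop 1→Outcrop 3) = (130850.8, -60521, 139263).
So ∂z/∂x = −n_x/n_z = −0.93959 and ∂z/∂y = −n_y/n_z = 0.43458.
|∇z| = √(a²+b²) = 1.03523, so dip δ = arctan(1.03523) = 45.99°.
True thickness = vertical thickness × cos δ = 24 × cos 45.99° = 16.7 m.

16.7 m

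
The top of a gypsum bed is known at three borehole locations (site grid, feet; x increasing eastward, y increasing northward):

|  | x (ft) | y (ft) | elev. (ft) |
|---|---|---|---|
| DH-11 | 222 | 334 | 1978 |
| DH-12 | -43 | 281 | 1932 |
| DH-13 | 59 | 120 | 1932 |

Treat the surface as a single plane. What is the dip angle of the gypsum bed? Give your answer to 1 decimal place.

Two edge vectors: DH-11→DH-12 = (-265, -53, -46), DH-11→DH-13 = (-163, -214, -46).
Normal n = (DH-11→DH-12) × (DH-11→DH-13) = (-7406, -4692, 48071).
So ∂z/∂x = −n_x/n_z = 0.15406 and ∂z/∂y = −n_y/n_z = 0.09761.
Gradient magnitude |∇z| = √(a² + b²) = √(0.02374 + 0.00953) = 0.18238.
True dip = arctan(0.18238) = 10.3°, dipping toward WSW (azimuth ≈ 238°).

10.3°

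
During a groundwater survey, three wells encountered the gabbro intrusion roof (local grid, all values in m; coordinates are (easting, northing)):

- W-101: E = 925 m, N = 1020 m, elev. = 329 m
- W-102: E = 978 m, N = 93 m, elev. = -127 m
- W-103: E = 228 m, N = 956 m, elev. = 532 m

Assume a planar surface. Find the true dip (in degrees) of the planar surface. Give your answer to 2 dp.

30.08°

Two edge vectors: W-101→W-102 = (53, -927, -456), W-101→W-103 = (-697, -64, 203).
Normal n = (W-101→W-102) × (W-101→W-103) = (-217365, 307073, -649511).
So ∂z/∂E = −n_x/n_z = −0.33466 and ∂z/∂N = −n_y/n_z = 0.47278.
Gradient magnitude |∇z| = √(a² + b²) = √(0.11200 + 0.22352) = 0.57924.
True dip = arctan(0.57924) = 30.08°, dipping toward SE (azimuth ≈ 145°).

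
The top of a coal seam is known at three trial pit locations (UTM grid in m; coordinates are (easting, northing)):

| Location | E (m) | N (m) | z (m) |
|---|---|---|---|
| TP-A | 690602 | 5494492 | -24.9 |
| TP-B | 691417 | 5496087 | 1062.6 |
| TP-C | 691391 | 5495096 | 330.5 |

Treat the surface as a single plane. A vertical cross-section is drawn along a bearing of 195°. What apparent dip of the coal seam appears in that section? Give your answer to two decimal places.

34.46°

Two edge vectors: TP-A→TP-B = (815, 1595, 1087.5), TP-A→TP-C = (789, 604, 355.4).
Normal n = (TP-A→TP-B) × (TP-A→TP-C) = (-89987, 568386.5, -766195).
So ∂z/∂E = −n_x/n_z = −0.11745 and ∂z/∂N = −n_y/n_z = 0.74183.
Unit vector along 195° is (sin 195°, cos 195°) = (-0.2588, -0.9659).
Slope in that direction = a·(-0.2588) + b·(-0.9659) = −0.68616.
Apparent dip = arctan|0.68616| = 34.46° (true dip is 36.9°, so apparent ≤ true as expected).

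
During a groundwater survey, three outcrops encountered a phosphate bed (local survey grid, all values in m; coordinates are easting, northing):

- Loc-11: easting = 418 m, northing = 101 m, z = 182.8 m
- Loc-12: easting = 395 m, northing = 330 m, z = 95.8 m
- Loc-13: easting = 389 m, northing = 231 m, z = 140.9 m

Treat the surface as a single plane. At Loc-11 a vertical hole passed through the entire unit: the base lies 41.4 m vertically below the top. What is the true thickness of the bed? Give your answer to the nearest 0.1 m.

35.0 m

Let the plane be z = a·easting + b·northing + c.
Loc-12−Loc-11: −23a + 229b = −87;  Loc-13−Loc-11: −29a + 130b = −41.9.
Solving gives a = −0.46971, b = −0.42709.
|∇z| = √(a²+b²) = 0.63485, so dip δ = arctan(0.63485) = 32.41°.
True thickness = vertical thickness × cos δ = 41.4 × cos 32.41° = 35.0 m.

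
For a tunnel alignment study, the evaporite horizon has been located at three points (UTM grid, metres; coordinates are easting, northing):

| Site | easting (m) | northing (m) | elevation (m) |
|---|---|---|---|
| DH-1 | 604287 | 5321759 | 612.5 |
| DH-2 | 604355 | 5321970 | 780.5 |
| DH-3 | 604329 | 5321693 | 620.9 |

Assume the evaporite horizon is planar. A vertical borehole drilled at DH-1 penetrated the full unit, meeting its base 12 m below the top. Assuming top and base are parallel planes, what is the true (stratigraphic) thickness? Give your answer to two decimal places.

8.16 m

Two edge vectors: DH-1→DH-2 = (68, 211, 168), DH-1→DH-3 = (42, -66, 8.4).
Normal n = (DH-1→DH-2) × (DH-1→DH-3) = (12860.4, 6484.8, -13350).
So ∂z/∂easting = −n_x/n_z = 0.96333 and ∂z/∂northing = −n_y/n_z = 0.48575.
|∇z| = √(a²+b²) = 1.07887, so dip δ = arctan(1.07887) = 47.17°.
True thickness = vertical thickness × cos δ = 12 × cos 47.17° = 8.16 m.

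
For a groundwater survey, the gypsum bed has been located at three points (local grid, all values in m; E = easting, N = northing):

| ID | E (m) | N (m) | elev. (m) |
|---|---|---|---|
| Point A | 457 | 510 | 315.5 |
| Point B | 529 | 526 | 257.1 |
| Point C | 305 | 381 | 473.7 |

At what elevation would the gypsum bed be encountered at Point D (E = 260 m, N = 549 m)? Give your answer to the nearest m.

445 m

Two edge vectors: Point A→Point B = (72, 16, -58.4), Point A→Point C = (-152, -129, 158.2).
Normal n = (Point A→Point B) × (Point A→Point C) = (-5002.4, -2513.6, -6856).
So ∂z/∂E = −n_x/n_z = −0.72964 and ∂z/∂N = −n_y/n_z = −0.36663.
Intercept c from Point A: 315.5 + 333.44 + 186.98 = 835.92.
At (260, 549): z = −189.7 − 201.3 + 835.92 = 444.9 m.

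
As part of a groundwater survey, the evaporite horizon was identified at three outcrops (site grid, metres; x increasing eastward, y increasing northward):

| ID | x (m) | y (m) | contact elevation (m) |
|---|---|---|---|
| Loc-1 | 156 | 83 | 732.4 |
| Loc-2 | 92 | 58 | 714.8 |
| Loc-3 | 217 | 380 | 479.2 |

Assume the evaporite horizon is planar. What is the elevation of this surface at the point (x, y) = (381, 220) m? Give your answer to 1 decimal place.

Two edge vectors: Loc-1→Loc-2 = (-64, -25, -17.6), Loc-1→Loc-3 = (61, 297, -253.2).
Normal n = (Loc-1→Loc-2) × (Loc-1→Loc-3) = (11557.2, -17278.4, -17483).
So ∂z/∂x = −n_x/n_z = 0.66105 and ∂z/∂y = −n_y/n_z = −0.98830.
Intercept c from Loc-1: 732.4 − 103.12 + 82.03 = 711.30.
At (381, 220): z = 251.9 − 217.4 + 711.30 = 745.7 m.

745.7 m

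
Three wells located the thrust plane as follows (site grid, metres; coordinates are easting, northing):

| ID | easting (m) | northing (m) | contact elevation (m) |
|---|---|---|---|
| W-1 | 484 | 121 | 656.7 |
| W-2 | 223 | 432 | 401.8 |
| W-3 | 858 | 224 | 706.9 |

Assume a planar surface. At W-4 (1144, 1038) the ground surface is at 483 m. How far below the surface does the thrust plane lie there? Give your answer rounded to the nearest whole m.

160 m

Let the plane be z = a·easting + b·northing + c.
W-2−W-1: −261a + 311b = −254.9;  W-3−W-1: 374a + 103b = 50.2.
Solving gives a = 0.29237, b = −0.57425.
Then c = 656.7 − a·484 − b·121 = 584.68.
At (1144, 1038): z_contact = 334.5 − 596.1 + 584.68 = 323.1 m.
Depth below ground = 483 − 323.1 = 160 m.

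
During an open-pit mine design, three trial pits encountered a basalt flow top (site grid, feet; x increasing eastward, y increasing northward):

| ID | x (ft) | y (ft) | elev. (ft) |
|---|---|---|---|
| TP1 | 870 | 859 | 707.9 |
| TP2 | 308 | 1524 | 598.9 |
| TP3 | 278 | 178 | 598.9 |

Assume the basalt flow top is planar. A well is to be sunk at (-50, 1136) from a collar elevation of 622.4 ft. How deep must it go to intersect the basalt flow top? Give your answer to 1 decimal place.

89.5 ft

Let the plane be z = a·x + b·y + c.
TP2−TP1: −562a + 665b = −109;  TP3−TP1: −592a − 681b = −109.
Solving gives a = 0.188967, b = −0.004212.
Then c = 707.9 − a·870 − b·859 = 547.12.
At (-50, 1136): z_contact = −9.45 − 4.78 + 547.12 = 532.88 ft.
Depth below ground = 622.4 − 532.88 = 89.5 ft.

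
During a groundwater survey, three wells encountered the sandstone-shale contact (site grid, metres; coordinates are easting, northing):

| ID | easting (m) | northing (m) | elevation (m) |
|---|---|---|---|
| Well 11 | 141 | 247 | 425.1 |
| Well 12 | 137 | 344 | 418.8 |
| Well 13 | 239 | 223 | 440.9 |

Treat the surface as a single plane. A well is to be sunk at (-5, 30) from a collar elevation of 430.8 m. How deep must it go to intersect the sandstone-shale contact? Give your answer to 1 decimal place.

Two edge vectors: Well 11→Well 12 = (-4, 97, -6.3), Well 11→Well 13 = (98, -24, 15.8).
Normal n = (Well 11→Well 12) × (Well 11→Well 13) = (1381.4, -554.2, -9410).
So ∂z/∂easting = −n_x/n_z = 0.14680 and ∂z/∂northing = −n_y/n_z = −0.05889.
Intercept c from Well 11: 425.1 − 20.70 + 14.55 = 418.95.
At (-5, 30): z_contact = −0.73 − 1.77 + 418.95 = 416.45 m.
Depth below ground = 430.8 − 416.45 = 14.4 m.

14.4 m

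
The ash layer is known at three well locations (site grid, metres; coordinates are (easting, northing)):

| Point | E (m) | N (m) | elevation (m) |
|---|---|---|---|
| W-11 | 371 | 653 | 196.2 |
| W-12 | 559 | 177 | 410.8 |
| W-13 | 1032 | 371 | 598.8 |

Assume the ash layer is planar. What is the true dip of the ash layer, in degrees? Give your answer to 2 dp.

Two edge vectors: W-11→W-12 = (188, -476, 214.6), W-11→W-13 = (661, -282, 402.6).
Normal n = (W-11→W-12) × (W-11→W-13) = (-131120.4, 66161.8, 261620).
So ∂z/∂E = −n_x/n_z = 0.50119 and ∂z/∂N = −n_y/n_z = −0.25289.
Gradient magnitude |∇z| = √(a² + b²) = √(0.25119 + 0.06395) = 0.56138.
True dip = arctan(0.56138) = 29.31°, dipping toward WNW (azimuth ≈ 297°).

29.31°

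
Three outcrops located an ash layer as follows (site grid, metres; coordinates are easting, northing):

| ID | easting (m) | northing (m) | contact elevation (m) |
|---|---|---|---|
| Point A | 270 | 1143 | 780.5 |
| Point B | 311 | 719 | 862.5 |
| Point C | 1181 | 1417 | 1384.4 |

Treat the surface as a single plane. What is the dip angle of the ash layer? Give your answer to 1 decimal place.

35.4°

Let the plane be z = a·easting + b·northing + c.
Point B−Point A: 41a − 424b = 82;  Point C−Point A: 911a + 274b = 603.9.
Solving gives a = 0.70069, b = −0.12564.
Gradient magnitude |∇z| = √(a² + b²) = √(0.49096 + 0.01579) = 0.71186.
True dip = arctan(0.71186) = 35.4°, dipping toward W (azimuth ≈ 280°).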